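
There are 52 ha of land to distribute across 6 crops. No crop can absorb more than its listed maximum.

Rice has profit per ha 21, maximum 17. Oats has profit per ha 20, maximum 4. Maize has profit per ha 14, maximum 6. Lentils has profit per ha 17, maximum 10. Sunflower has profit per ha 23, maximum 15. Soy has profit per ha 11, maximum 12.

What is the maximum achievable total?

Highest profit per ha first: Sunflower 23 > Rice 21 > Oats 20 > Lentils 17 > Maize 14 > Soy 11.
Give Sunflower 15 to hit its cap of 15 ; 37 left.
Rice: +17 to 17 (cap) ; 20 left.
Give Oats 4 to hit its cap of 4 ; 16 left.
Lentils takes 10 to reach its cap of 10 ; 6 left.
Maize: +6 to 6 (cap) ; 0 left.
Total = 21×17 + 20×4 + 14×6 + 17×10 + 23×15 = 1036.

1036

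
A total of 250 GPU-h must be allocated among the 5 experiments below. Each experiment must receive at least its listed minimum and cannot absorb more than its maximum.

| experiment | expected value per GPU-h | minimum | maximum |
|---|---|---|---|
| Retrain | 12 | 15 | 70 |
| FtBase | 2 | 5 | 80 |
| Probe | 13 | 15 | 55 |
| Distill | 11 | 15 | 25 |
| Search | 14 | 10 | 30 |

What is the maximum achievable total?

Meeting every minimum uses 15+5+15+15+10 = 60 GPU-h, leaving 190.
Rank by expected value per GPU-h: Search 14 > Probe 13 > Retrain 12 > Distill 11 > FtBase 2.
Give Search 20 more to hit its cap of 30 — 170 left.
Give Probe 40 more to hit its cap of 55 — 130 left.
Give Retrain 55 more to hit its cap of 70 — 75 left.
Distill takes 10 more to reach its cap of 25 — 65 left.
Only 65 left; FtBase takes them to reach 70.
Total = 12×70 + 2×70 + 13×55 + 11×25 + 14×30 = 2390.

2390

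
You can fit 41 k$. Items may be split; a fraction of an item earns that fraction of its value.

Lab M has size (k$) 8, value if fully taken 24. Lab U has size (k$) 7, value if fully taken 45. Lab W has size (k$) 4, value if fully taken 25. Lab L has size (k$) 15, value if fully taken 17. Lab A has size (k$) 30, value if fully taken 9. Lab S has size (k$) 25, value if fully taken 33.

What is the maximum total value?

123.04

Sort by value density: Lab U 45/7≈6.43, Lab W 25/4≈6.25, Lab M 24/8≈3, Lab S 33/25≈1.32, Lab L 17/15≈1.13, Lab A 9/30≈0.3.
Lab U: take in full, 7 k$ for value 45 — 34 left.
All 4 k$ of Lab W fit (value 25) — 30 remain.
Lab M: take in full, 8 k$ for value 24 — 22 left.
Only 22 k$ remain; take 22/25 of Lab S for value 33×22/25 = 29.04.
Total value = 123.04.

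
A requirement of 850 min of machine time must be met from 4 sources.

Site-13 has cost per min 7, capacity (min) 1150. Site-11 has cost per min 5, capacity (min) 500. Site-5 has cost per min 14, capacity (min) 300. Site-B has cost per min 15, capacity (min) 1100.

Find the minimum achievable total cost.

Fill from the cheapest source first.
Site-11 at 5: take all 500 min — 350 still needed.
Site-13 (7): take the remaining 350 — done.
Site-5, Site-B: unused.
Cost = 500×5 + 350×7 = 4950.

4950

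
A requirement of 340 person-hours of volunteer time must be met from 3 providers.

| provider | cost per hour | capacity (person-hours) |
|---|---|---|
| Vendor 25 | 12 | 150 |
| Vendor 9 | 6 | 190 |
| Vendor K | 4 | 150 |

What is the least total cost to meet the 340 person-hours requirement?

Fill from the cheapest provider first.
Vendor K at 4: take all 150 person-hours — 190 still needed.
Take 190 from Vendor 9 at 6 — need 0 more.
Vendor 25: unused.
Cost = 150×4 + 190×6 = 1740.

1740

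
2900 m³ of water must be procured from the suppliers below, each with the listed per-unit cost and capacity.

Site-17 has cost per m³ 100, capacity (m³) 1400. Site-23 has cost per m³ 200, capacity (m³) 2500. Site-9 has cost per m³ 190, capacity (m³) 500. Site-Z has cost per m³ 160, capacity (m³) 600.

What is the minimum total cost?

411000

Fill from the cheapest supplier first.
Take 1400 from Site-17 at 100 → need 1500 more.
Take 600 from Site-Z at 160 → need 900 more.
Take 500 from Site-9 at 190 → need 400 more.
Site-23 at 200: take 400 of its 2500 → requirement met.
Cost = 1400×100 + 600×160 + 500×190 + 400×200 = 411000.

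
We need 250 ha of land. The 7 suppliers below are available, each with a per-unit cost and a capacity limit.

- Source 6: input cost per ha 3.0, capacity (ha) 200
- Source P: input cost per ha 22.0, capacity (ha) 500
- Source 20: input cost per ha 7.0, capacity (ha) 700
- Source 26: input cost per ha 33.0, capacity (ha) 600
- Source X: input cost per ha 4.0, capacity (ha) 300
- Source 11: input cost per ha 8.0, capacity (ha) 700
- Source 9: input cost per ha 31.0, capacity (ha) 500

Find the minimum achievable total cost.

800

Fill from the cheapest supplier first.
Source 6 at 3.0: take all 200 ha → 50 still needed.
Take 50 from Source X at 4.0 to finish.
Source 20, Source 11, Source P, Source 9, Source 26: unused.
Cost = 200×3.0 + 50×4.0 = 800.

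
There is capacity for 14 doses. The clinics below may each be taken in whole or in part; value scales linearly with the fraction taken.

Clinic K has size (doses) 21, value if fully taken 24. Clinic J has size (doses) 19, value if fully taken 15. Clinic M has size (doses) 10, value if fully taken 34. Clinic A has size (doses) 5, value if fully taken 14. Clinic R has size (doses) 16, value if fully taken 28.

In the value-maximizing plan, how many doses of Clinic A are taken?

4

Rank by value-to-size ratio: Clinic M 34/10≈3.4, Clinic A 14/5≈2.8, Clinic R 28/16≈1.75, Clinic K 24/21≈1.14, Clinic J 15/19≈0.789.
Take all of Clinic M (10 doses, value 34) ; 4 doses left.
Fill the last 4 doses with part of Clinic A: 4/5 of it earns 11.2.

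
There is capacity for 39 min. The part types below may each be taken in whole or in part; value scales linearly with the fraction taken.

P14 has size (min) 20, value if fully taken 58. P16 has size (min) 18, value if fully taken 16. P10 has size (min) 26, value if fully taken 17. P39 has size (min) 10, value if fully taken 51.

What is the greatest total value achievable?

Best value per unit of size first: P39 51/10≈5.1, P14 58/20≈2.9, P16 16/18≈0.889, P10 17/26≈0.654.
All 10 min of P39 fit (value 51) — 29 remain.
Take all of P14 (20 min, value 58) — 9 min left.
9 min left: a 9/18 share of P16 gives 16×9/18 = 8.
Total value = 117.

117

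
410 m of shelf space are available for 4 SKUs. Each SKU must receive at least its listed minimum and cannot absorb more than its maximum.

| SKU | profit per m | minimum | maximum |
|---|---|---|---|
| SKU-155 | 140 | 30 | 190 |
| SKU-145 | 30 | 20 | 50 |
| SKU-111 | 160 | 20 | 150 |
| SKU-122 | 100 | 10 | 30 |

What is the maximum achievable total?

Meeting every minimum uses 30+20+20+10 = 80 m, leaving 330.
Rank by profit per m: SKU-111 160 > SKU-155 140 > SKU-122 100 > SKU-145 30.
SKU-111 takes 130 more to reach its cap of 150 ; 200 left.
SKU-155 takes 160 more to reach its cap of 190 ; 40 left.
SKU-122: +20 to 30 (cap) ; 20 left.
SKU-145: +20 (room for 30) → 40. Pool exhausted.
Total = 140×190 + 30×40 + 160×150 + 100×30 = 54800.

54800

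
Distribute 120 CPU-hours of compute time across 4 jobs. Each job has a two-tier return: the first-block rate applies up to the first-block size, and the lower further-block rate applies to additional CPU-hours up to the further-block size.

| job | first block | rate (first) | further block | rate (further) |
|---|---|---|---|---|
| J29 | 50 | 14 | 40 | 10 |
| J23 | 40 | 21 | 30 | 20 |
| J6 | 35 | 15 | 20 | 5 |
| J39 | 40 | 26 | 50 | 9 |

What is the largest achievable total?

Rank every tier by rate: J39/first 26 > J23/first 21 > J23/second 20 > J6/first 15 > J29/first 14 > J29/second 10 > J39/second 9 > J6/second 5.
J39 first at 26: fill all 40 — 80 left.
J23 first at 21: fill all 40 — 40 left.
J23/second (20): +30 — 10 left.
J6 first at 15: only 10 left, fill 10.
Total = 26×40 + 21×40 + 20×30 + 15×10 = 2630.

2630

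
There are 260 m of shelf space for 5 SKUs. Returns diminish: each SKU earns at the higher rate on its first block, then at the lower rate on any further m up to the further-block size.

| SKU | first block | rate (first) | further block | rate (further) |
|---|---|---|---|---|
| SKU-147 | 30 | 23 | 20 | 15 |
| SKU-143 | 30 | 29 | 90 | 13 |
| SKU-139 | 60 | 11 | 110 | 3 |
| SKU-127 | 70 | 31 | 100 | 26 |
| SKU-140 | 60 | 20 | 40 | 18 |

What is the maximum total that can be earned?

Order all 10 blocks by rate: SKU-127/tier1 31 > SKU-143/tier1 29 > SKU-127/tier2 26 > SKU-147/tier1 23 > SKU-140/tier1 20 > SKU-140/tier2 18 > SKU-147/tier2 15 > SKU-143/tier2 13 > SKU-139/tier1 11 > SKU-139/tier2 3.
Fill SKU-127 tier1 block (70 at 31) → 190 left.
SKU-143/tier1 (29): +30 → 160 left.
Fill SKU-127 tier2 block (100 at 26) → 60 left.
SKU-147 tier1 at 23: fill all 30 → 30 left.
SKU-140 tier1 at 20: only 30 left, fill 30.
Total = 31×70 + 29×30 + 26×100 + 23×30 + 20×30 = 6930.

6930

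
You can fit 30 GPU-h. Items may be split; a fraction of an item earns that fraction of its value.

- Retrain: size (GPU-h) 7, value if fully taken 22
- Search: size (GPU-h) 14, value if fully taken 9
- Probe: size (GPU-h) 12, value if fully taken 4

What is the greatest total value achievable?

34

Sort by value density: Retrain 22/7≈3.14, Search 9/14≈0.643, Probe 4/12≈0.333.
Retrain: take in full, 7 GPU-h for value 22 — 23 left.
Take all of Search (14 GPU-h, value 9) — 9 GPU-h left.
Only 9 GPU-h remain; take 9/12 of Probe for value 4×9/12 = 3.
Total value = 34.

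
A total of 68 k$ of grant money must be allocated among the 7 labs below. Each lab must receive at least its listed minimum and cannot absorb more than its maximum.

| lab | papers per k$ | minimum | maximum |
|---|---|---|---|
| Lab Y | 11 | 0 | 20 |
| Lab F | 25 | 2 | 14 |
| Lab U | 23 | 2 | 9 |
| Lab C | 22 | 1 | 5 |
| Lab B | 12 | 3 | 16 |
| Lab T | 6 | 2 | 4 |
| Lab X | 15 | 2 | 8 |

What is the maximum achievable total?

1145

Meeting every minimum uses 0+2+2+1+3+2+2 = 12 k$, leaving 56.
Order the labs by papers per k$: Lab F 25 > Lab U 23 > Lab C 22 > Lab X 15 > Lab B 12 > Lab Y 11 > Lab T 6.
Lab F: +12 to 14 (cap) ; 44 left.
Lab U takes 7 more to reach its cap of 9 ; 37 left.
Lab C takes 4 more to reach its cap of 5 ; 33 left.
Lab X: +6 to 8 (cap) ; 27 left.
Lab B: +13 to 16 (cap) ; 14 left.
Only 14 left; Lab Y takes them to reach 14.
Total = 11×14 + 25×14 + 23×9 + 22×5 + 12×16 + 6×2 + 15×8 = 1145.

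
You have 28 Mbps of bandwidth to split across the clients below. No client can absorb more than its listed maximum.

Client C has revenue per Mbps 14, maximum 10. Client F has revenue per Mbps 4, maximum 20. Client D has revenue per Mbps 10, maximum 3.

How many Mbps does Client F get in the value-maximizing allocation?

Order the clients by revenue per Mbps: Client C 14 > Client D 10 > Client F 4.
Client C: +10 to 10 (cap) → 18 left.
Client D takes 3 to reach its cap of 3 → 15 left.
Client F has room for 20 but only 15 remain, so it gets 15.

15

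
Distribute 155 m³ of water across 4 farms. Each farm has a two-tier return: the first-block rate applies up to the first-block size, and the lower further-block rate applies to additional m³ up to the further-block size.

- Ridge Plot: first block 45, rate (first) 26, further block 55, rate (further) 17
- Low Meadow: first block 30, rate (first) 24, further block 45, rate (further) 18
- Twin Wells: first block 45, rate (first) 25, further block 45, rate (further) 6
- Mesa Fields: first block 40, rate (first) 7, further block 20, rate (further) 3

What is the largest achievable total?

Treat each block as its own option and order by rate: Ridge Plot/tier1 26 > Twin Wells/tier1 25 > Low Meadow/tier1 24 > Low Meadow/tier2 18 > Ridge Plot/tier2 17 > Mesa Fields/tier1 7 > Twin Wells/tier2 6 > Mesa Fields/tier2 3.
Ridge Plot tier1 at 26: fill all 45 ; 110 left.
Twin Wells tier1 at 25: fill all 45 ; 65 left.
Low Meadow/tier1 (24): +30 ; 35 left.
Low Meadow/tier2: +35 of 45 at 18; pool empty.
Total = 26×45 + 25×45 + 24×30 + 18×35 = 3645.

3645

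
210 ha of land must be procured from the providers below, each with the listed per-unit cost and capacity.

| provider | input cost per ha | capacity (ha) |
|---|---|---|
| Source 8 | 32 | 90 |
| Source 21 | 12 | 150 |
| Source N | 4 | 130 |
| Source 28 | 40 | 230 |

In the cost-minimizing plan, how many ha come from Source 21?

Fill from the cheapest provider first.
Source N (4): use full 130 → 80 ha to go.
Source 21 at 12: take 80 of its 150 → requirement met.
Source 8, Source 28: unused.

80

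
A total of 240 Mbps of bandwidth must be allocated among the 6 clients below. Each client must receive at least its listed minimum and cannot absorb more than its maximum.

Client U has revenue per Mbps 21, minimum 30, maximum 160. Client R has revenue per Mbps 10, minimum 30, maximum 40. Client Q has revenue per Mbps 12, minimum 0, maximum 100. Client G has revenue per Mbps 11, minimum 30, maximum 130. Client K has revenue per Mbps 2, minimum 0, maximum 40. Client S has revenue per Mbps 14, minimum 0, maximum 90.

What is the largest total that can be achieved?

Meeting every minimum uses 30+30+0+30+0+0 = 90 Mbps, leaving 150.
Highest revenue per Mbps first: Client U 21 > Client S 14 > Client Q 12 > Client G 11 > Client R 10 > Client K 2.
Give Client U 130 more to hit its cap of 160 → 20 left.
Client S: +20 (room for 90) → 20. Pool exhausted.
Total = 21×160 + 10×30 + 11×30 + 14×20 = 4270.

4270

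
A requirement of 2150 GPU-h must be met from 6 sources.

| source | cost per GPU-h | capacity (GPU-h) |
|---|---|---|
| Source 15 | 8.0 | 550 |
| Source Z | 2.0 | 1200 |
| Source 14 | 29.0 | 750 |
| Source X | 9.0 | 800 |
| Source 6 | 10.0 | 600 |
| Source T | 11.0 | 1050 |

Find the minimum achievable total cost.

10400

Fill from the cheapest source first.
Source Z at 2.0: take all 1200 GPU-h ; 950 still needed.
Source 15 at 8.0: take all 550 GPU-h ; 400 still needed.
Source X (9.0): take the remaining 400 ; done.
Source 6, Source T, Source 14: unused.
Cost = 1200×2.0 + 550×8.0 + 400×9.0 = 10400.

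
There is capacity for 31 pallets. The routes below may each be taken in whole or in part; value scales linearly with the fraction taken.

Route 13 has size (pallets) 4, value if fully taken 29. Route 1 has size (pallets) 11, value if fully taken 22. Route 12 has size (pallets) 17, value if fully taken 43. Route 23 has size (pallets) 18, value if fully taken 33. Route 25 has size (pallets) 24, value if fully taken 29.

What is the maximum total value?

92

Rank by value-to-size ratio: Route 13 29/4≈7.25, Route 12 43/17≈2.53, Route 1 22/11≈2, Route 23 33/18≈1.83, Route 25 29/24≈1.21.
All 4 pallets of Route 13 fit (value 29) — 27 remain.
All 17 pallets of Route 12 fit (value 43) — 10 remain.
Fill the last 10 pallets with part of Route 1: 10/11 of it earns 20.
Total value = 92.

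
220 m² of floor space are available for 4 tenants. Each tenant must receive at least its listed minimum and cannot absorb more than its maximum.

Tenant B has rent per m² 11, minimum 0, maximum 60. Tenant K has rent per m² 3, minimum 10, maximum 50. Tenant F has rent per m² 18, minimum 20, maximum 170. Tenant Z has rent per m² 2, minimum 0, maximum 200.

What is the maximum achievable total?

Meeting every minimum uses 0+10+20+0 = 30 m², leaving 190.
Highest rent per m² first: Tenant F 18 > Tenant B 11 > Tenant K 3 > Tenant Z 2.
Give Tenant F 150 more to hit its cap of 170 → 40 left.
Tenant B has room for 60 more but only 40 remain, so it gets 40.
Total = 11×40 + 3×10 + 18×170 = 3530.

3530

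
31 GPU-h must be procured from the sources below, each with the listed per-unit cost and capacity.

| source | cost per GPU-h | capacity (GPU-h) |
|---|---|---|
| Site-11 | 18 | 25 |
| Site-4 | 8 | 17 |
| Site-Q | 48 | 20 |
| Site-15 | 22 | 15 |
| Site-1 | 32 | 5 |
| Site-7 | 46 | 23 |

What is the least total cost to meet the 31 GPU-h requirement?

Cheapest first:
Site-4 (8): use full 17 ; 14 GPU-h to go.
Site-11 (18): take the remaining 14 ; done.
Site-15, Site-1, Site-7, Site-Q: unused.
Cost = 17×8 + 14×18 = 388.

388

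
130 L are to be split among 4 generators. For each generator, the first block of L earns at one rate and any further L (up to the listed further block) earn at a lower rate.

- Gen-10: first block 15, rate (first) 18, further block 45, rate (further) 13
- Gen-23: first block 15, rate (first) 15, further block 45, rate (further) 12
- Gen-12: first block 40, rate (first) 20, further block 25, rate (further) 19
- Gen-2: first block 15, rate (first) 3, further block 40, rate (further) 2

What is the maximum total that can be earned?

Rank every tier by rate: Gen-12/tier1 20 > Gen-12/tier2 19 > Gen-10/tier1 18 > Gen-23/tier1 15 > Gen-10/tier2 13 > Gen-23/tier2 12 > Gen-2/tier1 3 > Gen-2/tier2 2.
Gen-12 tier1 at 20: fill all 40 — 90 left.
Gen-12 tier2 at 19: fill all 25 — 65 left.
Gen-10 tier1 at 18: fill all 15 — 50 left.
Gen-23 tier1 at 15: fill all 15 — 35 left.
35 remain; put them into Gen-10 tier2 at 13.
Total = 20×40 + 19×25 + 18×15 + 15×15 + 13×35 = 2225.

2225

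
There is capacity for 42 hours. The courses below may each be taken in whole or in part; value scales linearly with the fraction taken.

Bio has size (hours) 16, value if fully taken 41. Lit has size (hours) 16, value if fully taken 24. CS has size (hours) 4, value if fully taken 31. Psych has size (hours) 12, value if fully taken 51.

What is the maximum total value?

Rank by value-to-size ratio: CS 31/4≈7.75, Psych 51/12≈4.25, Bio 41/16≈2.56, Lit 24/16≈1.5.
All 4 hours of CS fit (value 31) → 38 remain.
All 12 hours of Psych fit (value 51) → 26 remain.
Bio: take in full, 16 hours for value 41 → 10 left.
Only 10 hours remain; take 10/16 of Lit for value 24×10/16 = 15.
Total value = 138.

138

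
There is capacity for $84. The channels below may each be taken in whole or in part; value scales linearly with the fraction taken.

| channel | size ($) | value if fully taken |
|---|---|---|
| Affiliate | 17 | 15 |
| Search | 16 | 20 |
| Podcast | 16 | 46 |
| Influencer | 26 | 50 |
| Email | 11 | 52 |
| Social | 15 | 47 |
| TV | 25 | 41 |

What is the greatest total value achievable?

Best value per unit of size first: Email 52/11≈4.73, Social 47/15≈3.13, Podcast 46/16≈2.88, Influencer 50/26≈1.92, TV 41/25≈1.64, Search 20/16≈1.25, Affiliate 15/17≈0.882.
Email: take in full, 11 $ for value 52 ; 73 left.
Social: take in full, 15 $ for value 47 ; 58 left.
Podcast: take in full, 16 $ for value 46 ; 42 left.
All 26 $ of Influencer fit (value 50) ; 16 remain.
Only 16 $ remain; take 16/25 of TV for value 41×16/25 = 26.24.
Total value = 221.24.

221.24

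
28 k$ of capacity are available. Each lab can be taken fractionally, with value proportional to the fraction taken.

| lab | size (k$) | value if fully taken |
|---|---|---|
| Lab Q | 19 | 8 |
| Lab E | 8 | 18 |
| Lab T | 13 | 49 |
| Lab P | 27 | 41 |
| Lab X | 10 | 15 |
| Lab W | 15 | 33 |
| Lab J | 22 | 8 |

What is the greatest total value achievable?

Best value per unit of size first: Lab T 49/13≈3.77, Lab E 18/8≈2.25, Lab W 33/15≈2.2, Lab P 41/27≈1.52, Lab X 15/10≈1.5, Lab Q 8/19≈0.421, Lab J 8/22≈0.364.
Take all of Lab T (13 k$, value 49) → 15 k$ left.
All 8 k$ of Lab E fit (value 18) → 7 remain.
Only 7 k$ remain; take 7/15 of Lab W for value 33×7/15 = 15.4.
Total value = 82.4.

82.4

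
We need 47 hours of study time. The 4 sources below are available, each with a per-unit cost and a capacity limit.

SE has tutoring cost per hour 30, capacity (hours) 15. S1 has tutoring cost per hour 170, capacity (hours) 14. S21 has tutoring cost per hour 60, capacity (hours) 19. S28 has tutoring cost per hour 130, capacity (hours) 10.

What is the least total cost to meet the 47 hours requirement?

3400

Cheapest first:
SE at 30: take all 15 hours → 32 still needed.
S21 at 60: take all 19 hours → 13 still needed.
S28 at 130: take all 10 hours → 3 still needed.
S1 at 170: take 3 of its 14 → requirement met.
Cost = 15×30 + 19×60 + 10×130 + 3×170 = 3400.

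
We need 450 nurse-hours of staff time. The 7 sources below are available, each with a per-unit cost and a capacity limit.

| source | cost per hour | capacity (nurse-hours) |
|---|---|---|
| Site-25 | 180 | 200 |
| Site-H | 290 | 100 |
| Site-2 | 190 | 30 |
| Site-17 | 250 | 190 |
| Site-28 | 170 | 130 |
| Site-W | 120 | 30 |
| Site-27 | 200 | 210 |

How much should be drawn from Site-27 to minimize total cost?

Fill from the cheapest source first.
Take 30 from Site-W at 120 — need 420 more.
Take 130 from Site-28 at 170 — need 290 more.
Site-25 at 180: take all 200 nurse-hours — 90 still needed.
Site-2 at 190: take all 30 nurse-hours — 60 still needed.
Site-27 (200): take the remaining 60 — done.
Site-17, Site-H: unused.

60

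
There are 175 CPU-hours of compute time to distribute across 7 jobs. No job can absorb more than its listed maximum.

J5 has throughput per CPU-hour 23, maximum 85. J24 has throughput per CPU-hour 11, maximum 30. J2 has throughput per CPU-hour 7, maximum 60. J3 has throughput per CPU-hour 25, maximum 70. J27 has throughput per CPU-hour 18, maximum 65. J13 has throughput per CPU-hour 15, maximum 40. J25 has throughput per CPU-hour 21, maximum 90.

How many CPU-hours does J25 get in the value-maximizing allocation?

20

Highest throughput per CPU-hour first: J3 25 > J5 23 > J25 21 > J27 18 > J13 15 > J24 11 > J2 7.
Give J3 70 to hit its cap of 70 — 105 left.
Give J5 85 to hit its cap of 85 — 20 left.
J25 has room for 90 but only 20 remain, so it gets 20.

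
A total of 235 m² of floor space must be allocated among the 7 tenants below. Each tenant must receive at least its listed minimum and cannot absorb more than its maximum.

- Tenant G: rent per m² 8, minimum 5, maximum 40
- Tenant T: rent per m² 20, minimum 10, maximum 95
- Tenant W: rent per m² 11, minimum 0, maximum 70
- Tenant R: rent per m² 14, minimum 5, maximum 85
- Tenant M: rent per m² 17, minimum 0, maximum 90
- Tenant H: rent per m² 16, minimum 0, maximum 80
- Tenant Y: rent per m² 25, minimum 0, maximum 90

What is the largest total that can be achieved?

Meeting every minimum uses 5+10+0+5+0+0+0 = 20 m², leaving 215.
Order the tenants by rent per m²: Tenant Y 25 > Tenant T 20 > Tenant M 17 > Tenant H 16 > Tenant R 14 > Tenant W 11 > Tenant G 8.
Tenant Y takes 90 more to reach its cap of 90 ; 125 left.
Tenant T: +85 to 95 (cap) ; 40 left.
Only 40 left; Tenant M takes them to reach 40.
Total = 8×5 + 20×95 + 14×5 + 17×40 + 25×90 = 4940.

4940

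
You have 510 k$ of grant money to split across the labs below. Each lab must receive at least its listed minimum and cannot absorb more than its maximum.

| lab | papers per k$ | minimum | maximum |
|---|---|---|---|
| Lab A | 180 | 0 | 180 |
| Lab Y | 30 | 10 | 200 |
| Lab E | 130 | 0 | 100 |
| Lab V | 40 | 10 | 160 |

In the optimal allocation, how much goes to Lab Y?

Meeting every minimum uses 0+10+0+10 = 20 k$, leaving 490.
Rank by papers per k$: Lab A 180 > Lab E 130 > Lab V 40 > Lab Y 30.
Lab A: +180 to 180 (cap) → 310 left.
Lab E takes 100 more to reach its cap of 100 → 210 left.
Lab V: +150 to 160 (cap) → 60 left.
Lab Y: +60 (room for 190) → 70. Pool exhausted.

70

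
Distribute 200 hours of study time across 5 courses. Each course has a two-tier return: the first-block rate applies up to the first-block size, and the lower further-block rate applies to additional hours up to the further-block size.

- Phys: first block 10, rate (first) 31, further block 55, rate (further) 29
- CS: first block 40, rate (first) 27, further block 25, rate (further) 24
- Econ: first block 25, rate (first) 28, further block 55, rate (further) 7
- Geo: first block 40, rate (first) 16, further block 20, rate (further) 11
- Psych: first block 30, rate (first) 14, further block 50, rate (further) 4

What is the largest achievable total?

Rank every tier by rate: Phys/T1 31 > Phys/T2 29 > Econ/T1 28 > CS/T1 27 > CS/T2 24 > Geo/T1 16 > Psych/T1 14 > Geo/T2 11 > Econ/T2 7 > Psych/T2 4.
Phys/T1 (31): +10 — 190 left.
Phys T2 at 29: fill all 55 — 135 left.
Econ/T1 (28): +25 — 110 left.
CS T1 at 27: fill all 40 — 70 left.
Fill CS T2 block (25 at 24) — 45 left.
Geo T1 at 16: fill all 40 — 5 left.
Psych/T1: +5 of 30 at 14; pool empty.
Total = 31×10 + 29×55 + 28×25 + 27×40 + 24×25 + 16×40 + 14×5 = 4995.

4995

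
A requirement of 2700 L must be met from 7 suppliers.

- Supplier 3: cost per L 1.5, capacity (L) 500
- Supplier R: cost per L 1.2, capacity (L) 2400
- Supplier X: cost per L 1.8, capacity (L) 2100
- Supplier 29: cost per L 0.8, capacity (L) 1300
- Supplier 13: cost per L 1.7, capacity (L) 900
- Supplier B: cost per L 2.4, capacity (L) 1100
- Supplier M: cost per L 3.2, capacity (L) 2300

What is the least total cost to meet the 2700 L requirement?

Fill from the cheapest supplier first.
Supplier 29 at 0.8: take all 1300 L → 1400 still needed.
Take 1400 from Supplier R at 1.2 to finish.
Supplier 3, Supplier 13, Supplier X, Supplier B, Supplier M: unused.
Cost = 1300×0.8 + 1400×1.2 = 2720.

2720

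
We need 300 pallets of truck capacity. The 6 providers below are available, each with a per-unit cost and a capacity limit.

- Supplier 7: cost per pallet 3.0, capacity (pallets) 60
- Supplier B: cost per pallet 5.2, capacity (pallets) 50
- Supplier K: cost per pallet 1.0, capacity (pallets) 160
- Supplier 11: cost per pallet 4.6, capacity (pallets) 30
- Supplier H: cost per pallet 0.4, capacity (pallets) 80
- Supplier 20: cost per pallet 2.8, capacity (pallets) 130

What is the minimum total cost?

Use providers in increasing cost order.
Supplier H (0.4): use full 80 ; 220 pallets to go.
Take 160 from Supplier K at 1.0 ; need 60 more.
Take 60 from Supplier 20 at 2.8 to finish.
Supplier 7, Supplier 11, Supplier B: unused.
Cost = 80×0.4 + 160×1.0 + 60×2.8 = 360.

360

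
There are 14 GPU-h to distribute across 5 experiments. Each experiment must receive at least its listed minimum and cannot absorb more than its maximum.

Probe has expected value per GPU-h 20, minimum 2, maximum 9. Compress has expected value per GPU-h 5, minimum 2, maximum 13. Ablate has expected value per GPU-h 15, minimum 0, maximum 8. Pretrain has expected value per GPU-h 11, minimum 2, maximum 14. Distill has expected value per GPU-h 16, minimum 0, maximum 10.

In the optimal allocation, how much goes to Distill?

Meeting every minimum uses 2+2+0+2+0 = 6 GPU-h, leaving 8.
Order the experiments by expected value per GPU-h: Probe 20 > Distill 16 > Ablate 15 > Pretrain 11 > Compress 5.
Give Probe 7 more to hit its cap of 9 ; 1 left.
Distill: +1 (room for 10) → 1. Pool exhausted.

1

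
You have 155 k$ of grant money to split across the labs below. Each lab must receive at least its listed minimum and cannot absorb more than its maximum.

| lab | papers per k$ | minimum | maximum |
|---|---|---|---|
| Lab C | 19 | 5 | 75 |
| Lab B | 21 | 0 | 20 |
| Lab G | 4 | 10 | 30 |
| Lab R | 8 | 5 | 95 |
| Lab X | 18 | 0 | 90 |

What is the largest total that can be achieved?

Meeting every minimum uses 5+0+10+5+0 = 20 k$, leaving 135.
Highest papers per k$ first: Lab B 21 > Lab C 19 > Lab X 18 > Lab R 8 > Lab G 4.
Give Lab B 20 more to hit its cap of 20 — 115 left.
Lab C: +70 to 75 (cap) — 45 left.
Only 45 left; Lab X takes them to reach 45.
Total = 19×75 + 21×20 + 4×10 + 8×5 + 18×45 = 2735.

2735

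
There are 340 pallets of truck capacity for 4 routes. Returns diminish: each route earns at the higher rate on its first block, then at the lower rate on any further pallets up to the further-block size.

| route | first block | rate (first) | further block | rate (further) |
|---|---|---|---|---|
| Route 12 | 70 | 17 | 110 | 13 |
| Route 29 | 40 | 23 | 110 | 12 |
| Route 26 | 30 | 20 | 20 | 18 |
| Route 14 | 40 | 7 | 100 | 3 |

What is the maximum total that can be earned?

Order all 8 blocks by rate: Route 29/T1 23 > Route 26/T1 20 > Route 26/T2 18 > Route 12/T1 17 > Route 12/T2 13 > Route 29/T2 12 > Route 14/T1 7 > Route 14/T2 3.
Route 29/T1 (23): +40 → 300 left.
Route 26/T1 (20): +30 → 270 left.
Route 26/T2 (18): +20 → 250 left.
Fill Route 12 T1 block (70 at 17) → 180 left.
Fill Route 12 T2 block (110 at 13) → 70 left.
Route 29/T2: +70 of 110 at 12; pool empty.
Total = 23×40 + 20×30 + 18×20 + 17×70 + 13×110 + 12×70 = 5340.

5340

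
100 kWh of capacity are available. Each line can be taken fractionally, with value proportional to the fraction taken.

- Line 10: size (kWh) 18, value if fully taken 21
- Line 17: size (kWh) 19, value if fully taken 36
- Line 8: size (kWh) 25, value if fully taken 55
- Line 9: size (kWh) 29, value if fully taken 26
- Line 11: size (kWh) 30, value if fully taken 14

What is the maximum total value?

142.2

Rank by value-to-size ratio: Line 8 55/25≈2.2, Line 17 36/19≈1.89, Line 10 21/18≈1.17, Line 9 26/29≈0.897, Line 11 14/30≈0.467.
Line 8: take in full, 25 kWh for value 55 — 75 left.
Take all of Line 17 (19 kWh, value 36) — 56 kWh left.
All 18 kWh of Line 10 fit (value 21) — 38 remain.
Line 9: take in full, 29 kWh for value 26 — 9 left.
9 kWh left: a 9/30 share of Line 11 gives 14×9/30 = 4.2.
Total value = 142.2.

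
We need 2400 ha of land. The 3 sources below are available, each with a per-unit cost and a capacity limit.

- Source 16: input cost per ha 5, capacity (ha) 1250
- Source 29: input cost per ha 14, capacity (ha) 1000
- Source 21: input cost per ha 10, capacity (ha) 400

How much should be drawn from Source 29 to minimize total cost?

Fill from the cheapest source first.
Source 16 (5): use full 1250 ; 1150 ha to go.
Source 21 (10): use full 400 ; 750 ha to go.
Source 29 (14): take the remaining 750 ; done.

750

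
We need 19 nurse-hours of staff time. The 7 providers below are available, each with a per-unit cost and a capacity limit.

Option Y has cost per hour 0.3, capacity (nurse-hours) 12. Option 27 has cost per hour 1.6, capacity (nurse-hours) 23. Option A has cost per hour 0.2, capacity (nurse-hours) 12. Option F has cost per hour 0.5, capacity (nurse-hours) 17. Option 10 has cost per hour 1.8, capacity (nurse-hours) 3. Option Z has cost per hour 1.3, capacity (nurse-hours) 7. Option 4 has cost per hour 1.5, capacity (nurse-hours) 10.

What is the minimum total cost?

4.5

Fill from the cheapest provider first.
Option A (0.2): use full 12 — 7 nurse-hours to go.
Option Y at 0.3: take 7 of its 12 — requirement met.
Option F, Option Z, Option 4, Option 27, Option 10: unused.
Cost = 12×0.2 + 7×0.3 = 4.5.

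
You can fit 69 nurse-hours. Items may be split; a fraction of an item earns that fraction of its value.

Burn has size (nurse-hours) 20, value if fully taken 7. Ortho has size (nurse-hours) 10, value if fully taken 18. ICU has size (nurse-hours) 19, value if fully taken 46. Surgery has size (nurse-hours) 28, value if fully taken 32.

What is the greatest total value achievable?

100.2

Rank by value-to-size ratio: ICU 46/19≈2.42, Ortho 18/10≈1.8, Surgery 32/28≈1.14, Burn 7/20≈0.35.
All 19 nurse-hours of ICU fit (value 46) ; 50 remain.
Ortho: take in full, 10 nurse-hours for value 18 ; 40 left.
All 28 nurse-hours of Surgery fit (value 32) ; 12 remain.
Only 12 nurse-hours remain; take 12/20 of Burn for value 7×12/20 = 4.2.
Total value = 100.2.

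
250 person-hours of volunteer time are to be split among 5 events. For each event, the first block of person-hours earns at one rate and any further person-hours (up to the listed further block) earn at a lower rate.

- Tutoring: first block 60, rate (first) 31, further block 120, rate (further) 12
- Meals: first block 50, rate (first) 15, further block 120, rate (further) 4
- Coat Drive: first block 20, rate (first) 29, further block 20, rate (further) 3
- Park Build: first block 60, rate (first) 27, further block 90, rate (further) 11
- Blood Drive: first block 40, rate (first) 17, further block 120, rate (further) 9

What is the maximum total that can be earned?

5730

Order all 10 blocks by rate: Tutoring/first 31 > Coat Drive/first 29 > Park Build/first 27 > Blood Drive/first 17 > Meals/first 15 > Tutoring/second 12 > Park Build/second 11 > Blood Drive/second 9 > Meals/second 4 > Coat Drive/second 3.
Fill Tutoring first block (60 at 31) ; 190 left.
Fill Coat Drive first block (20 at 29) ; 170 left.
Park Build/first (27): +60 ; 110 left.
Blood Drive first at 17: fill all 40 ; 70 left.
Meals first at 15: fill all 50 ; 20 left.
Tutoring second at 12: only 20 left, fill 20.
Total = 31×60 + 29×20 + 27×60 + 17×40 + 15×50 + 12×20 = 5730.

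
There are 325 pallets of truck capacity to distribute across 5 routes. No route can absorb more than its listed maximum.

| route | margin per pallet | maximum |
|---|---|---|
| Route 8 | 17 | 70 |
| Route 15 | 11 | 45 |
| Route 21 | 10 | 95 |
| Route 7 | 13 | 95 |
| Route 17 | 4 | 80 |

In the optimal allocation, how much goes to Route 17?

Rank by margin per pallet: Route 8 17 > Route 7 13 > Route 15 11 > Route 21 10 > Route 17 4.
Route 8 takes 70 to reach its cap of 70 → 255 left.
Give Route 7 95 to hit its cap of 95 → 160 left.
Give Route 15 45 to hit its cap of 45 → 115 left.
Route 21 takes 95 to reach its cap of 95 → 20 left.
Only 20 left; Route 17 takes them to reach 20.

20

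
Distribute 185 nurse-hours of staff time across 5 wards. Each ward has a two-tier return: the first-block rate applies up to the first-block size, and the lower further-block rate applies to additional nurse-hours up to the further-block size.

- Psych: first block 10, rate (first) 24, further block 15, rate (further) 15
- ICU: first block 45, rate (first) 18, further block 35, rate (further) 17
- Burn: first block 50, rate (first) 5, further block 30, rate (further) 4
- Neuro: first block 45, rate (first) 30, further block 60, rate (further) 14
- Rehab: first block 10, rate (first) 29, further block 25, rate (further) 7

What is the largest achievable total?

Order all 10 blocks by rate: Neuro/tier1 30 > Rehab/tier1 29 > Psych/tier1 24 > ICU/tier1 18 > ICU/tier2 17 > Psych/tier2 15 > Neuro/tier2 14 > Rehab/tier2 7 > Burn/tier1 5 > Burn/tier2 4.
Neuro tier1 at 30: fill all 45 ; 140 left.
Rehab/tier1 (29): +10 ; 130 left.
Fill Psych tier1 block (10 at 24) ; 120 left.
ICU/tier1 (18): +45 ; 75 left.
ICU/tier2 (17): +35 ; 40 left.
Psych/tier2 (15): +15 ; 25 left.
Neuro/tier2: +25 of 60 at 14; pool empty.
Total = 30×45 + 29×10 + 24×10 + 18×45 + 17×35 + 15×15 + 14×25 = 3860.

3860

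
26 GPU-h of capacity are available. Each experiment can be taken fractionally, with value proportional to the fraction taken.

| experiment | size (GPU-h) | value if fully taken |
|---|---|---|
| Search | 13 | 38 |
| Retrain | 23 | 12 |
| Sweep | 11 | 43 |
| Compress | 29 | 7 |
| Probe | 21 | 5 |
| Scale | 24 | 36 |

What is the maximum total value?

84

Rank by value-to-size ratio: Sweep 43/11≈3.91, Search 38/13≈2.92, Scale 36/24≈1.5, Retrain 12/23≈0.522, Compress 7/29≈0.241, Probe 5/21≈0.238.
All 11 GPU-h of Sweep fit (value 43) — 15 remain.
Search: take in full, 13 GPU-h for value 38 — 2 left.
2 GPU-h left: a 2/24 share of Scale gives 36×2/24 = 3.
Total value = 84.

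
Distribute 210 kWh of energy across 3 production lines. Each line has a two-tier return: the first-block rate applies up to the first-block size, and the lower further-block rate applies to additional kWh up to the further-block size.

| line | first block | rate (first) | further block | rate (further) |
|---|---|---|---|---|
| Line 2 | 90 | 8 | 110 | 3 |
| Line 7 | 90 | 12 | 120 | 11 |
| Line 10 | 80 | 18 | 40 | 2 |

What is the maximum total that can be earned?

2960

Treat each block as its own option and order by rate: Line 10/T1 18 > Line 7/T1 12 > Line 7/T2 11 > Line 2/T1 8 > Line 2/T2 3 > Line 10/T2 2.
Line 10/T1 (18): +80 ; 130 left.
Line 7/T1 (12): +90 ; 40 left.
Line 7 T2 at 11: only 40 left, fill 40.
Total = 18×80 + 12×90 + 11×40 = 2960.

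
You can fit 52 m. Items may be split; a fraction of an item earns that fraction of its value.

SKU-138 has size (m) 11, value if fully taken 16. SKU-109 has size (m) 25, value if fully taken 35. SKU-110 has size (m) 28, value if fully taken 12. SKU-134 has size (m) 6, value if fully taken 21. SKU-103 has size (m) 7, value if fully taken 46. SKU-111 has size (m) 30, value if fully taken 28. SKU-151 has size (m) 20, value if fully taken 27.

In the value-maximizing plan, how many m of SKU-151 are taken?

Rank by value-to-size ratio: SKU-103 46/7≈6.57, SKU-134 21/6≈3.5, SKU-138 16/11≈1.45, SKU-109 35/25≈1.4, SKU-151 27/20≈1.35, SKU-111 28/30≈0.933, SKU-110 12/28≈0.429.
Take all of SKU-103 (7 m, value 46) → 45 m left.
SKU-134: take in full, 6 m for value 21 → 39 left.
All 11 m of SKU-138 fit (value 16) → 28 remain.
All 25 m of SKU-109 fit (value 35) → 3 remain.
Fill the last 3 m with part of SKU-151: 3/20 of it earns 4.05.

3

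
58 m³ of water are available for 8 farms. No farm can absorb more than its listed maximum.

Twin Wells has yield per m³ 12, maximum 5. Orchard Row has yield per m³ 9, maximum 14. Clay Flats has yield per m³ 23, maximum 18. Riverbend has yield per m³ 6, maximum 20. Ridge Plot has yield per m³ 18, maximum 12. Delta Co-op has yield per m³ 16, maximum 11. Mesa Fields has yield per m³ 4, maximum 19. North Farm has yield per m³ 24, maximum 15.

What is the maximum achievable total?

1190

Highest yield per m³ first: North Farm 24 > Clay Flats 23 > Ridge Plot 18 > Delta Co-op 16 > Twin Wells 12 > Orchard Row 9 > Riverbend 6 > Mesa Fields 4.
North Farm takes 15 to reach its cap of 15 ; 43 left.
Clay Flats: +18 to 18 (cap) ; 25 left.
Ridge Plot: +12 to 12 (cap) ; 13 left.
Delta Co-op takes 11 to reach its cap of 11 ; 2 left.
Twin Wells: +2 (room for 5) → 2. Pool exhausted.
Total = 12×2 + 23×18 + 18×12 + 16×11 + 24×15 = 1190.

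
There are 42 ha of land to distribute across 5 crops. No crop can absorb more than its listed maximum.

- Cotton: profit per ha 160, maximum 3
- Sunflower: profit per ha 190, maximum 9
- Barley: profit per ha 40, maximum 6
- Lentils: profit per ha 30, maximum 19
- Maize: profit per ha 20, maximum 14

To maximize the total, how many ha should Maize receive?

5

Highest profit per ha first: Sunflower 190 > Cotton 160 > Barley 40 > Lentils 30 > Maize 20.
Give Sunflower 9 to hit its cap of 9 ; 33 left.
Cotton takes 3 to reach its cap of 3 ; 30 left.
Give Barley 6 to hit its cap of 6 ; 24 left.
Lentils: +19 to 19 (cap) ; 5 left.
Maize: +5 (room for 14) → 5. Pool exhausted.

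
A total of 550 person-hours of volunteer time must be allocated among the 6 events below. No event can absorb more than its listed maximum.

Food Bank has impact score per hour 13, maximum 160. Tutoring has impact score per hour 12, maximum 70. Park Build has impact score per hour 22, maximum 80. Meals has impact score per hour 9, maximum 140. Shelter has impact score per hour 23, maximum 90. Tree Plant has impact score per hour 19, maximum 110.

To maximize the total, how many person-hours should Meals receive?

40

Order the events by impact score per hour: Shelter 23 > Park Build 22 > Tree Plant 19 > Food Bank 13 > Tutoring 12 > Meals 9.
Shelter: +90 to 90 (cap) ; 460 left.
Give Park Build 80 to hit its cap of 80 ; 380 left.
Give Tree Plant 110 to hit its cap of 110 ; 270 left.
Food Bank takes 160 to reach its cap of 160 ; 110 left.
Tutoring: +70 to 70 (cap) ; 40 left.
Meals: +40 (room for 140) → 40. Pool exhausted.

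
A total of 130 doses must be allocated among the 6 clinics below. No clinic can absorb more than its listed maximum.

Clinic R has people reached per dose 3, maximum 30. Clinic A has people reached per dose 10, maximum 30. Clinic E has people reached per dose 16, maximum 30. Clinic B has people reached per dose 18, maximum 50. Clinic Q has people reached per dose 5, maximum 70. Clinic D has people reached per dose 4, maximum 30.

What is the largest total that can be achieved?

1780

Order the clinics by people reached per dose: Clinic B 18 > Clinic E 16 > Clinic A 10 > Clinic Q 5 > Clinic D 4 > Clinic R 3.
Give Clinic B 50 to hit its cap of 50 — 80 left.
Clinic E takes 30 to reach its cap of 30 — 50 left.
Clinic A takes 30 to reach its cap of 30 — 20 left.
Clinic Q: +20 (room for 70) → 20. Pool exhausted.
Total = 10×30 + 16×30 + 18×50 + 5×20 = 1780.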